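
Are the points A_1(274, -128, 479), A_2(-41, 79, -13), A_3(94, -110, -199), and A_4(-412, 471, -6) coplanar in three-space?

With A_1 as base: A_1A_2 = (-315, 207, -492), A_1A_3 = (-180, 18, -678), A_1A_4 = (-686, 599, -485).
A_1A_3 × A_1A_4 = (397392, 377808, -95472).
A_1A_2 · (A_1A_3 × A_1A_4) = 0.
The scalar triple product vanishes, so the four points are coplanar.

Yes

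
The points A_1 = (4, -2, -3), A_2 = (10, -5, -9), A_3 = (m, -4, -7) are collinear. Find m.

8

Direction A_1A_2 = (6, -3, -6). From the y-coordinate of A_3, the parameter along the line is τ = (-4 − (-2))/(-3) = 2/3.
Then m = 4 + 2/3·(6) = 8.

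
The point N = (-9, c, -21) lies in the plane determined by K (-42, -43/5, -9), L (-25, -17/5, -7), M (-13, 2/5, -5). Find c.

-2

The plane through K, L, M has equation (14/5)x − 10y + (11/5)z = -257/5.
Substituting N: (-10)c + (-357/5) = -257/5, so c = -2.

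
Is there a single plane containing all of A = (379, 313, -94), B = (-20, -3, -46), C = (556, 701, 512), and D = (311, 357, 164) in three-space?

No

With A as base: AB = (-399, -316, 48), AC = (177, 388, 606), AD = (-68, 44, 258).
AC × AD = (73440, -86874, 34172).
AB · (AC × AD) = -210120.
Since -210120 ≠ 0, the four points are not coplanar.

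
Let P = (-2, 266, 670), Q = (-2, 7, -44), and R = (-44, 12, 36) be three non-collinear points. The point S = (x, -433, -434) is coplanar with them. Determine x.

-524

A normal to the plane is n = PQ × PR = (-17150, 29988, -10878).
S lies in the plane iff n · PS = 0.
This gives (-17150)x + (-8986600) = 0, so x = -524.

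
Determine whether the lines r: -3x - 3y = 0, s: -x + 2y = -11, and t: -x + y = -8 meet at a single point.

No

The three lines meet at one point iff the augmented coefficient matrix [aᵢ bᵢ cᵢ] has rank < 3, i.e. its determinant vanishes.
Here the determinant is 6.
Nonzero, so no common point exists.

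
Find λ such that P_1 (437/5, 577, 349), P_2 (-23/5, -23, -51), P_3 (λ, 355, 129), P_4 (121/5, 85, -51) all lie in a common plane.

328/5

Normal to plane P_1P_2P_4: n = (43200, -11520, 7344); plane equation n·P = -308304.
Requiring n·P_3 = -308304: (43200)λ + (-3142224) = -308304.
So λ = 328/5.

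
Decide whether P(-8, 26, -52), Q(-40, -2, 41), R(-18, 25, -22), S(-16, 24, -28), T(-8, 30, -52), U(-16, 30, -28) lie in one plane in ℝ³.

The plane through P, Q, R has normal n = PQ × PR = (-747, 30, -248) and equation n·X = 19652.
Checking the remaining points: n·S = 19616, n·T = 19772, n·U = 19796.
Since n·S = 19616 ≠ 19652, S is off the plane and the points are not all coplanar.

No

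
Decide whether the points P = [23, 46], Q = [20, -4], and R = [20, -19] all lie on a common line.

PQ = (-3, -50), PR = (-3, -65).
If collinear, PR would be a scalar multiple of PQ. But (-3)·(-65) ≠ (-50)·(-3) (difference 45), so they are not parallel; the points are not collinear.

No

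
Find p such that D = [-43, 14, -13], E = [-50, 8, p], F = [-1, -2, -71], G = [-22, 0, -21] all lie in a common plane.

27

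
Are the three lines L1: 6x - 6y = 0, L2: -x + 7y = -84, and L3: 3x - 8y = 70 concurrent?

Yes

The three lines meet at one point iff the augmented coefficient matrix [aᵢ bᵢ cᵢ] has rank < 3, i.e. its determinant vanishes.
Here the determinant is 0.
It vanishes, so the lines are concurrent at (-14, -14).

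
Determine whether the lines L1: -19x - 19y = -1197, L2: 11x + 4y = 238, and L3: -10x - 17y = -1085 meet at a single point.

Intersecting L1 and L2: solving the 2×2 system gives (x, y) = (-2, 65).
Substitute into L3: (-10)(-2) + (-17)(65) = -1085.
This equals -1085, so (-2, 65) lies on all three lines and they are concurrent.

Yes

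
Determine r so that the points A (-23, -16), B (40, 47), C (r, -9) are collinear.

-16

The three points are collinear iff det[AB; AC] = 0.
This determinant is linear in r: (-63)r + (-1008) = 0, so r = -16.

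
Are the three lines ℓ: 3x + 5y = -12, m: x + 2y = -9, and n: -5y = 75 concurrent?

Yes

Intersecting ℓ and m: solving the 2×2 system gives (x, y) = (21, -15).
Substitute into n: (0)(21) + (-5)(-15) = 75.
This equals 75, so (21, -15) lies on all three lines and they are concurrent.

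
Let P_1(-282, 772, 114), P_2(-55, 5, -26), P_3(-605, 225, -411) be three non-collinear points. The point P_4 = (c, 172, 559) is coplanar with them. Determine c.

528

Coplanarity requires P_1P_2 · (P_1P_3 × P_1P_4) = 0.
P_1P_2 = (227, -767, -140), P_1P_3 = (-323, -547, -525); the triple product is linear in c with coefficient 326095 and constant term -172178160.
Setting it to zero: c = 528.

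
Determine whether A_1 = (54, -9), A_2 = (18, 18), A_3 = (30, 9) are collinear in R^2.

Yes

A_1A_2 = (-36, 27), A_1A_3 = (-24, 18).
Checking proportionality: A_1A_3 = 2/3·A_1A_2, so the vectors are parallel and the points are collinear.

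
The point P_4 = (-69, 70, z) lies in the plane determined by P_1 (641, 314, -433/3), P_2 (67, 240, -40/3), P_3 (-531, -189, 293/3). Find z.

20/3

The plane through P_1, P_2, P_3 has equation 47985x − 14624y + 201994z = -8964055/3.
Substituting P_4: (201994)z + (-4334645) = -8964055/3, so z = 20/3.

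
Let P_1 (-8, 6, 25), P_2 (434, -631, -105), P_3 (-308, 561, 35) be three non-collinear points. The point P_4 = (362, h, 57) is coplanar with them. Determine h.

-748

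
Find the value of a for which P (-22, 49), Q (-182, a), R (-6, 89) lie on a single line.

Collinearity: (Q − P) must be parallel to (R − P) = (16, 40).
Cross-multiplying the components: (a − 49)·(16) = (-160)·(40).
Solving gives a = -351.

-351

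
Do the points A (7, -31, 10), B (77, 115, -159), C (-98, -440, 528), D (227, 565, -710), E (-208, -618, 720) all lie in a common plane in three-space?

The plane through A, B, C has normal n = AB × AC = (6507, -18515, -13300) and equation n·P = 486514.
Checking the remaining points: n·D = 459114, n·E = 512814.
Since n·D = 459114 ≠ 486514, D is off the plane and the points are not all coplanar.

No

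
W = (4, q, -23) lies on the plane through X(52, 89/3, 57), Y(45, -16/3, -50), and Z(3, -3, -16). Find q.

A normal to the plane is n = XY × XZ = (-2821/3, 4732, -4459/3).
W lies in the plane iff n · XW = 0.
This gives (4732)q + (23660) = 0, so q = -5.

-5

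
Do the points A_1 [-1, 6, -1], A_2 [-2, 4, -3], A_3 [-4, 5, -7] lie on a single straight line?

No

A_1A_2 = (-1, -2, -2), A_1A_3 = (-3, -1, -6).
Comparing components 2 and 3: (-2)(-6) − (-2)(-1) = 10 ≠ 0, so A_1A_2 and A_1A_3 are not parallel and the points are not collinear.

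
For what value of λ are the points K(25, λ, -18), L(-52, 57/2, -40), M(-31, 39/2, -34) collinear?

Collinearity requires KL × KM = 0; each component is linear in λ.
The x-component gives (-6)λ + (-27) = 0, so λ = -9/2.
The remaining components then also vanish.

-9/2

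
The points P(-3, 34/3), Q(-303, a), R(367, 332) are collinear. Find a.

Collinearity: (Q − P) must be parallel to (R − P) = (370, 962/3).
Cross-multiplying the components: (a − 34/3)·(370) = (-300)·(962/3).
Solving gives a = -746/3.

-746/3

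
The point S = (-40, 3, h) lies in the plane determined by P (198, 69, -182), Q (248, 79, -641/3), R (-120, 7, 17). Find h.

-11/3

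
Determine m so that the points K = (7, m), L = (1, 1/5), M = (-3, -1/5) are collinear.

4/5

Collinearity: (K − L) must be parallel to (M − L) = (-4, -2/5).
Cross-multiplying the components: (m − 1/5)·(-4) = (6)·(-2/5).
Solving gives m = 4/5.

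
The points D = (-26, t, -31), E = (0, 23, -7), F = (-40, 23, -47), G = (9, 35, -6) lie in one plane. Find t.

20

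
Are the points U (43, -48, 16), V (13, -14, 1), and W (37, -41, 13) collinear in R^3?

No

UV = (-30, 34, -15), UW = (-6, 7, -3).
Comparing components 2 and 3: (34)(-3) − (-15)(7) = 3 ≠ 0, so UV and UW are not parallel and the points are not collinear.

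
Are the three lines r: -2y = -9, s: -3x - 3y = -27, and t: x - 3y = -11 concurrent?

Lines aᵢx + bᵢy = cᵢ with pairwise distinct directions are concurrent exactly when det[aᵢ bᵢ cᵢ] = 0.
Here the determinant is 12.
Nonzero, so no common point exists.

No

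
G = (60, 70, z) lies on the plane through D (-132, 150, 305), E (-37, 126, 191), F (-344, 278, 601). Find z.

57

The plane through D, E, F has equation 7488x − 3952y + 7072z = 575744.
Substituting G: (7072)z + (172640) = 575744, so z = 57.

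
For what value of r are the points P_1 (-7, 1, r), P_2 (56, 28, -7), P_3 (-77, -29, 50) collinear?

20

Collinearity requires P_1P_2 × P_1P_3 = 0; each component is linear in r.
The x-component gives (-57)r + (1140) = 0, so r = 20.
The remaining components then also vanish.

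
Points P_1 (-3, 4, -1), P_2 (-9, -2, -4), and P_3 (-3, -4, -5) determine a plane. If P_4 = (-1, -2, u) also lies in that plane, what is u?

-4

Coplanarity requires P_1P_2 · (P_1P_3 × P_1P_4) = 0.
P_1P_2 = (-6, -6, -3), P_1P_3 = (0, -8, -4); the triple product is linear in u with coefficient 48 and constant term 192.
Setting it to zero: u = -4.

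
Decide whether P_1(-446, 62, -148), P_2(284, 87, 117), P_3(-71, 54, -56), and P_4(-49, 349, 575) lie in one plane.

With P_1 as base: P_1P_2 = (730, 25, 265), P_1P_3 = (375, -8, 92), P_1P_4 = (397, 287, 723).
P_1P_3 × P_1P_4 = (-32188, -234601, 110801).
P_1P_2 · (P_1P_3 × P_1P_4) = 0.
The scalar triple product vanishes, so the four points are coplanar.

Yes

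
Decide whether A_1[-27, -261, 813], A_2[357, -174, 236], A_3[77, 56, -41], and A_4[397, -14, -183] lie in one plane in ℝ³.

With A_1 as base: A_1A_2 = (384, 87, -577), A_1A_3 = (104, 317, -854), A_1A_4 = (424, 247, -996).
A_1A_3 × A_1A_4 = (-104794, -258512, -108720).
A_1A_2 · (A_1A_3 × A_1A_4) = 0.
The scalar triple product vanishes, so the four points are coplanar.

Yes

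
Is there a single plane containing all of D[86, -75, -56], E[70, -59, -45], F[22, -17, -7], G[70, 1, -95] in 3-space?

Yes

With D as base: DE = (-16, 16, 11), DF = (-64, 58, 49), DG = (-16, 76, -39).
DF × DG = (-5986, -3280, -3936).
DE · (DF × DG) = 0.
The scalar triple product vanishes, so the four points are coplanar.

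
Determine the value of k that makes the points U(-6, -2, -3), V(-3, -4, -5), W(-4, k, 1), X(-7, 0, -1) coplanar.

2

The points are coplanar iff UV · (UW × UX) = 0.
Expanding, this is linear in k: (4)k + (-8) = 0.
So k = 2.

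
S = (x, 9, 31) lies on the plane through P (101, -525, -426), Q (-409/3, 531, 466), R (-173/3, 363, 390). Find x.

Coplanarity requires PQ · (PR × PS) = 0.
PQ = (-712/3, 1056, 892), PR = (-476/3, 888, 816); the triple product is linear in x with coefficient 69600 and constant term 1067200.
Setting it to zero: x = -46/3.

-46/3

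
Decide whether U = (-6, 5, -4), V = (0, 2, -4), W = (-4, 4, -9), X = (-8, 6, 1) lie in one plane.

Yes

A normal to the plane through U, V, W is n = UV × UW = (15, 30, 0).
The plane has equation n·P = 60. For X: n·X = 60.
Equal, so X lies in the plane and all four are coplanar.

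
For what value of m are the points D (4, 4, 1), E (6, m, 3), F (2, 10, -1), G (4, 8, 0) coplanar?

-2

The points are coplanar iff DE · (DF × DG) = 0.
Expanding, this is linear in m: (-2)m + (-4) = 0.
So m = -2.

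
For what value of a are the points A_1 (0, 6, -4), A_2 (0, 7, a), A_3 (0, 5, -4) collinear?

-4

Collinearity requires A_1A_2 × A_1A_3 = 0; each component is linear in a.
The x-component gives (1)a + (4) = 0, so a = -4.
The remaining components then also vanish.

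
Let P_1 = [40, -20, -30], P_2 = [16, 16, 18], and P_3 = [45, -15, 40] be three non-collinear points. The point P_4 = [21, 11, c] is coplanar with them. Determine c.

24

Coplanarity requires P_1P_2 · (P_1P_3 × P_1P_4) = 0.
P_1P_2 = (-24, 36, 48), P_1P_3 = (5, 5, 70); the triple product is linear in c with coefficient -300 and constant term 7200.
Setting it to zero: c = 24.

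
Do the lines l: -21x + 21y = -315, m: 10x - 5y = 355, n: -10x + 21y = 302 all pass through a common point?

Intersecting l and m: solving the 2×2 system gives (x, y) = (56, 41).
Substitute into n: (-10)(56) + (21)(41) = 301.
But n requires 302 ≠ 301, so the three lines have no common point.

No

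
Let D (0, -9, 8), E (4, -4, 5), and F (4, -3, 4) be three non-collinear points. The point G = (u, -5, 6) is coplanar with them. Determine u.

4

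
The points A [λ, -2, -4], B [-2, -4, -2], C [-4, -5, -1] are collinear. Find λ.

2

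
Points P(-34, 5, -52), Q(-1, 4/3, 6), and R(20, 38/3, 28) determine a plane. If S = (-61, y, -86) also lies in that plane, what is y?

Coplanarity requires PQ · (PR × PS) = 0.
PQ = (33, -11/3, 58), PR = (54, 23/3, 80); the triple product is linear in y with coefficient 492 and constant term 2132.
Setting it to zero: y = -13/3.

-13/3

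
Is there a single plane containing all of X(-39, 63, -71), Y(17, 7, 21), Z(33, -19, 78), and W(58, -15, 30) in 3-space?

Yes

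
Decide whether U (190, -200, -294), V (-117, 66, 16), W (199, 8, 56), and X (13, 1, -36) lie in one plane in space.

A normal to the plane through U, V, W is n = UV × UW = (28620, 110240, -66250).
The plane has equation n·P = 2867300. For X: n·X = 2867300.
Equal, so X lies in the plane and all four are coplanar.

Yes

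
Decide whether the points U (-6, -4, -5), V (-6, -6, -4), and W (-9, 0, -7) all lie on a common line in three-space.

No

UV = (0, -2, 1), UW = (-3, 4, -2).
Comparing components 3 and 1: (1)(-3) − (0)(-2) = -3 ≠ 0, so UV and UW are not parallel and the points are not collinear.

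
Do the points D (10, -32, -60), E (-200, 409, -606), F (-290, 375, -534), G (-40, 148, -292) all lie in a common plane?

No

With D as base: DE = (-210, 441, -546), DF = (-300, 407, -474), DG = (-50, 180, -232).
DF × DG = (-9104, -45900, -33650).
DE · (DF × DG) = 42840.
Since 42840 ≠ 0, the four points are not coplanar.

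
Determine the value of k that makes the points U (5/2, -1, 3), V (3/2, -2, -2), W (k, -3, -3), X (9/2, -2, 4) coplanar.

5/2

Normal to plane UVX: n = (-6, -9, 3); plane equation n·P = 3.
Requiring n·W = 3: (-6)k + (18) = 3.
So k = 5/2.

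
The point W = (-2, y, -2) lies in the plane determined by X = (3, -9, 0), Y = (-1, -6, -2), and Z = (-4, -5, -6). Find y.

-5

The plane through X, Y, Z has equation −10x − 10y + 5z = 60.
Substituting W: (-10)y + (10) = 60, so y = -5.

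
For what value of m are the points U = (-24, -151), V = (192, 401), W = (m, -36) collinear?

The three points are collinear iff det[UV; UW] = 0.
This determinant is linear in m: (-552)m + (11592) = 0, so m = 21.

21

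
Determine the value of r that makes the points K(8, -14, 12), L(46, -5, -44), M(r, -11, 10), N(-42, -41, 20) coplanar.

Normal to plane KLN: n = (-1440, 2496, -576); plane equation n·P = -53376.
Requiring n·M = -53376: (-1440)r + (-33216) = -53376.
So r = 14.

14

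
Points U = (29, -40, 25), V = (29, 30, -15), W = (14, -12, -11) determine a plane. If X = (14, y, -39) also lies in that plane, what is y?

37

A normal to the plane is n = UV × UW = (-1400, 600, 1050).
X lies in the plane iff n · UX = 0.
This gives (600)y + (-22200) = 0, so y = 37.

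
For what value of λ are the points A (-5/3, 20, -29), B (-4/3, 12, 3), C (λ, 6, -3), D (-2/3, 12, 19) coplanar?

Normal to plane ABD: n = (-128, 16, 16/3); plane equation n·P = 1136/3.
Requiring n·C = 1136/3: (-128)λ + (80) = 1136/3.
So λ = -7/3.

-7/3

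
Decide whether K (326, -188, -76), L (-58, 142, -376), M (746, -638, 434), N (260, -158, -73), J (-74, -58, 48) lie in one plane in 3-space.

Yes

The plane through K, L, M has normal n = KL × KM = (33300, 69840, 34200) and equation n·P = -4873320.
Checking the remaining points: n·N = -4873320, n·J = -4873320.
All equal -4873320, so all 5 points lie in one plane.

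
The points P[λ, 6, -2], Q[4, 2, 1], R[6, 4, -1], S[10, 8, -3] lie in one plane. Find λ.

The points are coplanar iff PQ · (PR × PS) = 0.
Expanding, this is linear in λ: (-4)λ + (32) = 0.
So λ = 8.

8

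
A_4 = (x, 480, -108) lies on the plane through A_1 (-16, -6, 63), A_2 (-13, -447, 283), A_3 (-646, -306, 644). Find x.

-124

The plane through A_1, A_2, A_3 has equation −190221x − 140343y − 278730z = -13674396.
Substituting A_4: (-190221)x + (-37261800) = -13674396, so x = -124.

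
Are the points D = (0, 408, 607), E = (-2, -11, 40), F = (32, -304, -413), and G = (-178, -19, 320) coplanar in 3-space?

No

The four points are coplanar iff the 3×3 determinant with rows DE, DF, DG is zero.
Rows: (-2, -419, -567), (32, -712, -1020), (-178, -427, -287).
Expanding along the first row: (-2)(-231196) − (-419)(-190744) + (-567)(-140400) = 147456.
Nonzero ⇒ not coplanar.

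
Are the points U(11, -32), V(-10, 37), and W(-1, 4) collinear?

UV = (-21, 69), UW = (-12, 36).
det[UV; UW] = (-21)(36) − (69)(-12) = 72.
The determinant is nonzero, so they are not collinear.

No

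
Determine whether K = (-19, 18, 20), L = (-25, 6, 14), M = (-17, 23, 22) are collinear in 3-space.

No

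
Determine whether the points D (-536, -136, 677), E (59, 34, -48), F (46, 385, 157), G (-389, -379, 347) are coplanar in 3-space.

No

With D as base: DE = (595, 170, -725), DF = (582, 521, -520), DG = (147, -243, -330).
DF × DG = (-298290, 115620, -218013).
DE · (DF × DG) = 232275.
Since 232275 ≠ 0, the four points are not coplanar.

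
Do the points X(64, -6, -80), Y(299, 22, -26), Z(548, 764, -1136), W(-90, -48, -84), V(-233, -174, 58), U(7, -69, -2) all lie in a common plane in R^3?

No

The plane through X, Y, Z has normal n = XY × XZ = (-71148, 274296, 167398) and equation n·P = -19591088.
Checking the remaining points: n·W = -20824320, n·V = -21440936, n·U = -19759256.
Since n·W = -20824320 ≠ -19591088, W is off the plane and the points are not all coplanar.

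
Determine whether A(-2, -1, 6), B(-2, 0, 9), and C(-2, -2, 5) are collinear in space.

No

AB = (0, 1, 3), AC = (0, -1, -1).
Comparing components 2 and 3: (1)(-1) − (3)(-1) = 2 ≠ 0, so AB and AC are not parallel and the points are not collinear.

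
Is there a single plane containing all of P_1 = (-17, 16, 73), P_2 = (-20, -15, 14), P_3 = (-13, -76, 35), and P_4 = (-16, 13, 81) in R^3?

A normal to the plane through P_1, P_2, P_3 is n = P_1P_2 × P_1P_3 = (-4250, -350, 400).
The plane has equation n·P = 95850. For P_4: n·P_4 = 95850.
Equal, so P_4 lies in the plane and all four are coplanar.

Yes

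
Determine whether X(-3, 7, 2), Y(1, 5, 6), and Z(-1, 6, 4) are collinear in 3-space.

XY = (4, -2, 4), XZ = (2, -1, 2).
XY × XZ = (0, 0, 0).
The cross product vanishes, so the three points are collinear.

Yes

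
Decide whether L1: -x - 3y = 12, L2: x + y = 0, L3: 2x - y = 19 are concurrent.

No

Intersecting L1 and L2: solving the 2×2 system gives (x, y) = (6, -6).
Substitute into L3: (2)(6) + (-1)(-6) = 18.
But L3 requires 19 ≠ 18, so the three lines have no common point.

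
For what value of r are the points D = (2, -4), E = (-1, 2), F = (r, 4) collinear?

Collinearity: (F − D) must be parallel to (E − D) = (-3, 6).
Cross-multiplying the components: (r − 2)·(6) = (8)·(-3).
Solving gives r = -2.

-2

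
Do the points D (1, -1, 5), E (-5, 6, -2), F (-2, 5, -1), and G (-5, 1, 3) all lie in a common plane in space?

A normal to the plane through D, E, F is n = DE × DF = (0, -15, -15).
The plane has equation n·P = -60. For G: n·G = -60.
Equal, so G lies in the plane and all four are coplanar.

Yes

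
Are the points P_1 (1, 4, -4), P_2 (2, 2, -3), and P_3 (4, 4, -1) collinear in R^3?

No

P_1P_2 = (1, -2, 1), P_1P_3 = (3, 0, 3).
P_1P_2 × P_1P_3 = (-6, 0, 6).
The cross product is nonzero, so the points do not lie on one line.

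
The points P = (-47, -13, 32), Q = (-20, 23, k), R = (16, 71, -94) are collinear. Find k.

Collinearity requires PQ × PR = 0; each component is linear in k.
The x-component gives (-84)k + (-1848) = 0, so k = -22.
The remaining components then also vanish.

-22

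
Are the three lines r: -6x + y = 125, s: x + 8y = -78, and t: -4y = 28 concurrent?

Yes

Intersecting r and s: solving the 2×2 system gives (x, y) = (-22, -7).
Substitute into t: (0)(-22) + (-4)(-7) = 28.
This equals 28, so (-22, -7) lies on all three lines and they are concurrent.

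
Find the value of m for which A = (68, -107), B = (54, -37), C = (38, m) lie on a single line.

The three points are collinear iff det[AB; AC] = 0.
This determinant is linear in m: (-14)m + (602) = 0, so m = 43.

43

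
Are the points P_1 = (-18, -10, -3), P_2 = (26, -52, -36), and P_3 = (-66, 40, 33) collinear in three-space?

No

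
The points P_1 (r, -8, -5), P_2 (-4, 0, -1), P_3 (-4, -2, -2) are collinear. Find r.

-4

Collinearity requires P_1P_2 × P_1P_3 = 0; each component is linear in r.
The y-component gives (-1)r + (-4) = 0, so r = -4.
The remaining components then also vanish.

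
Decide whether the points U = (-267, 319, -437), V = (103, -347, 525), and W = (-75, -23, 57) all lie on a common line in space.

No

UV = (370, -666, 962), UW = (192, -342, 494).
Comparing components 3 and 1: (962)(192) − (370)(494) = 1924 ≠ 0, so UV and UW are not parallel and the points are not collinear.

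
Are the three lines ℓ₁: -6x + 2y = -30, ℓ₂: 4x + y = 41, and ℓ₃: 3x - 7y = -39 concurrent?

Yes

Intersecting ℓ₁ and ℓ₂: solving the 2×2 system gives (x, y) = (8, 9).
Substitute into ℓ₃: (3)(8) + (-7)(9) = -39.
This equals -39, so (8, 9) lies on all three lines and they are concurrent.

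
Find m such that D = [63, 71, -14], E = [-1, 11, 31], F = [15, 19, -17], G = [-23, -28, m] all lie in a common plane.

-50

Normal to plane DEF: n = (2520, -2352, 448); plane equation n·P = -14504.
Requiring n·G = -14504: (448)m + (7896) = -14504.
So m = -50.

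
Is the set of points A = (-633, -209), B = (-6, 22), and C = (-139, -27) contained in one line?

Yes

AB = (627, 231), AC = (494, 182).
det[AB; AC] = (627)(182) − (231)(494) = 0.
The determinant is zero, so the points are collinear.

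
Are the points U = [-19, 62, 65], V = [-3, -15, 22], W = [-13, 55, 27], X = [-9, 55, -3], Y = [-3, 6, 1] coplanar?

The plane through U, V, W has normal n = UV × UW = (2625, 350, 350) and equation n·P = -5425.
Checking the remaining points: n·X = -5425, n·Y = -5425.
All equal -5425, so all 5 points lie in one plane.

Yes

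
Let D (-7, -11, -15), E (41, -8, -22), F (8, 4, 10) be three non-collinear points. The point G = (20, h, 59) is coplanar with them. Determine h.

Coplanarity requires DE · (DF × DG) = 0.
DE = (48, 3, -7), DF = (15, 15, 25); the triple product is linear in h with coefficient -1305 and constant term 40455.
Setting it to zero: h = 31.

31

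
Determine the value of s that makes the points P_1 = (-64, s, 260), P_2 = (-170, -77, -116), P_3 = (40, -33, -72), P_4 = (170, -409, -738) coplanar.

151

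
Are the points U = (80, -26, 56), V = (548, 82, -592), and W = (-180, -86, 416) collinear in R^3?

Yes

UV = (468, 108, -648), UW = (-260, -60, 360).
Each component of UW is -5/9 times the corresponding component of UV, so UW = -5/9·UV and the points are collinear.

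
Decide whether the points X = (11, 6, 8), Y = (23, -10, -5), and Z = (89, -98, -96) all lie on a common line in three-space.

No

XY = (12, -16, -13), XZ = (78, -104, -104).
Comparing components 2 and 3: (-16)(-104) − (-13)(-104) = 312 ≠ 0, so XY and XZ are not parallel and the points are not collinear.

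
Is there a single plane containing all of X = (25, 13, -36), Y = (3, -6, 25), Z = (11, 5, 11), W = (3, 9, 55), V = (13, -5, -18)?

Yes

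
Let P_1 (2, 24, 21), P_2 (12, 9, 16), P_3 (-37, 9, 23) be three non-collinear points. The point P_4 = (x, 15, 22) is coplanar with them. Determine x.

-20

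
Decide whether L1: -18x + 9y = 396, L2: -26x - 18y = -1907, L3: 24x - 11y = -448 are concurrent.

No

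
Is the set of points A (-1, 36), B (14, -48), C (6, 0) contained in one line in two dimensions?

No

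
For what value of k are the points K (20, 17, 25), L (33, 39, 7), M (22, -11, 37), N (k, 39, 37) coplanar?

-18

Normal to plane KLM: n = (-240, -192, -408); plane equation n·P = -18264.
Requiring n·N = -18264: (-240)k + (-22584) = -18264.
So k = -18.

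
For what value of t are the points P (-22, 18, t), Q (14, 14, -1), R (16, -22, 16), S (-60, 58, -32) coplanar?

-8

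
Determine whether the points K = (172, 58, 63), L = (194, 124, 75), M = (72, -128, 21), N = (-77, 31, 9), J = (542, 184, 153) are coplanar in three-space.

No

The plane through K, L, M has normal n = KL × KM = (-540, -276, 2508) and equation n·P = 49116.
Checking the remaining points: n·N = 55596, n·J = 40260.
Since n·N = 55596 ≠ 49116, N is off the plane and the points are not all coplanar.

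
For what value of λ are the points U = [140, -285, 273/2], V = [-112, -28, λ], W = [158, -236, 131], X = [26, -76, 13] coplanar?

Normal to plane UWX: n = (-4902, 2850, 9348); plane equation n·P = -222528.
Requiring n·V = -222528: (9348)λ + (469224) = -222528.
So λ = -74.

-74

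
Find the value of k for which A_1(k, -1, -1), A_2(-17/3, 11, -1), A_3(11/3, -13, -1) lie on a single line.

-1

Direction A_2A_3 = (28/3, -24, 0). From the y-coordinate of A_1, the parameter along the line is τ = (-1 − 11)/(-24) = 1/2.
Then k = (-17/3) + 1/2·(28/3) = -1.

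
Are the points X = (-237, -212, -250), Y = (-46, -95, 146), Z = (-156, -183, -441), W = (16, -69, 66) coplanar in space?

Yes

The four points are coplanar iff the 3×3 determinant with rows XY, XZ, XW is zero.
Rows: (191, 117, 396), (81, 29, -191), (253, 143, 316).
Expanding along the first row: (191)(36477) − (117)(73919) + (396)(4246) = 0.
Zero determinant ⇒ coplanar.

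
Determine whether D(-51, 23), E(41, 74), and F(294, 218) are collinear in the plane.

No

DE = (92, 51), DF = (345, 195).
Twice the signed area of △DEF is (92)(195) − (51)(345) = 345.
The area is nonzero, so the three points are not collinear.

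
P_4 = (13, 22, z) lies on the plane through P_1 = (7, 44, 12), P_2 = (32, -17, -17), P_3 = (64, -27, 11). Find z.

-2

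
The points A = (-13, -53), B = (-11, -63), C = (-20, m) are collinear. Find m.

The three points are collinear iff det[AB; AC] = 0.
This determinant is linear in m: (2)m + (36) = 0, so m = -18.

-18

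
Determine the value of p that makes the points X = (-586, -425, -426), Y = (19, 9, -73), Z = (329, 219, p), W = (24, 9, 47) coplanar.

512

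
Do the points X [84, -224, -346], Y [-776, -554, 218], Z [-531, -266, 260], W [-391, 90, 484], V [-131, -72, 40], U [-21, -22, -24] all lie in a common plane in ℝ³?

The plane through X, Y, Z has normal n = XY × XZ = (-176292, 174300, -166830) and equation n·P = 3871452.
Checking the remaining points: n·W = 3871452, n·V = 3871452, n·U = 3871452.
All equal 3871452, so all 6 points lie in one plane.

Yes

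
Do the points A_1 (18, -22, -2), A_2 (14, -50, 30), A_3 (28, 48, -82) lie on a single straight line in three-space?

Yes

A_1A_2 = (-4, -28, 32), A_1A_3 = (10, 70, -80).
A_1A_2 × A_1A_3 = (0, 0, 0).
The cross product vanishes, so the three points are collinear.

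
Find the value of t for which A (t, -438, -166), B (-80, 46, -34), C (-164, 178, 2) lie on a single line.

228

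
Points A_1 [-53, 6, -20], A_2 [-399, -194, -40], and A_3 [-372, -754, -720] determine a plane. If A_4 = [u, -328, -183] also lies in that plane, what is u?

-424

A normal to the plane is n = A_1A_2 × A_1A_3 = (124800, -235820, 199160).
A_4 lies in the plane iff n · A_1A_4 = 0.
This gives (124800)u + (52915200) = 0, so u = -424.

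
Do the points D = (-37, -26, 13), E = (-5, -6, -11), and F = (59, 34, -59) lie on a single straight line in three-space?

DE = (32, 20, -24), DF = (96, 60, -72).
Each component of DF is 3 times the corresponding component of DE, so DF = 3·DE and the points are collinear.

Yes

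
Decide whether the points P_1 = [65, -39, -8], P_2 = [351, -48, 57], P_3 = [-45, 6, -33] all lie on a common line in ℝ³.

P_1P_2 = (286, -9, 65), P_1P_3 = (-110, 45, -25).
P_1P_2 × P_1P_3 = (-2700, 0, 11880).
The cross product is nonzero, so the points do not lie on one line.

No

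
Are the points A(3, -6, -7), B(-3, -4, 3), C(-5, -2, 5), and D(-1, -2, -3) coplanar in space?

The four points are coplanar iff the 3×3 determinant with rows AB, AC, AD is zero.
Rows: (-6, 2, 10), (-8, 4, 12), (-4, 4, 4).
Expanding along the first row: (-6)(-32) − (2)(16) + (10)(-16) = 0.
Zero determinant ⇒ coplanar.

Yes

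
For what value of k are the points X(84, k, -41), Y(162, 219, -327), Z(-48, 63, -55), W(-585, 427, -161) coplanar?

-15

Coplanarity ⇔ det[XY; XZ; XW] = 0.
Expanding, this is linear in k: (168324)k + (2524860) = 0.
So k = -15.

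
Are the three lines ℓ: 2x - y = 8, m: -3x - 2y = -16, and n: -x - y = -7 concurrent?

No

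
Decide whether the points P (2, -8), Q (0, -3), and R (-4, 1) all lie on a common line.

No

PQ = (-2, 5), PR = (-6, 9).
Twice the signed area of △PQR is (-2)(9) − (5)(-6) = 12.
The area is nonzero, so the three points are not collinear.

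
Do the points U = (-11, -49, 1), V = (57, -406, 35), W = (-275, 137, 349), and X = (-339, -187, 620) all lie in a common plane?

No

The four points are coplanar iff the 3×3 determinant with rows UV, UW, UX is zero.
Rows: (68, -357, 34), (-264, 186, 348), (-328, -138, 619).
Expanding along the first row: (68)(163158) − (-357)(-49272) + (34)(97440) = -3182400.
Nonzero ⇒ not coplanar.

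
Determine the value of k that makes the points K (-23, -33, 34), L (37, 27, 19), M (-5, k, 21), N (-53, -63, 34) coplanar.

The points are coplanar iff KL · (KM × KN) = 0.
Expanding, this is linear in k: (-450)k + (-6750) = 0.
So k = -15.

-15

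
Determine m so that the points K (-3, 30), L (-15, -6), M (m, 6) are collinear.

The three points are collinear iff det[KL; KM] = 0.
This determinant is linear in m: (36)m + (396) = 0, so m = -11.

-11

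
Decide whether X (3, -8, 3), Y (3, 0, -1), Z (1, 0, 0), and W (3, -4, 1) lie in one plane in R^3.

Yes

With X as base: XY = (0, 8, -4), XZ = (-2, 8, -3), XW = (0, 4, -2).
XZ × XW = (-4, -4, -8).
XY · (XZ × XW) = 0.
The scalar triple product vanishes, so the four points are coplanar.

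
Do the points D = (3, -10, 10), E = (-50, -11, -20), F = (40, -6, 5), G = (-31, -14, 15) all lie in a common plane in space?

No

The four points are coplanar iff the 3×3 determinant with rows DE, DF, DG is zero.
Rows: (-53, -1, -30), (37, 4, -5), (-34, -4, 5).
Expanding along the first row: (-53)(0) − (-1)(15) + (-30)(-12) = 375.
Nonzero ⇒ not coplanar.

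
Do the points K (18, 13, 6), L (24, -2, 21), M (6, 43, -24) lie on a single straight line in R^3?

Yes

KL = (6, -15, 15), KM = (-12, 30, -30).
KL × KM = (0, 0, 0).
The cross product vanishes, so the three points are collinear.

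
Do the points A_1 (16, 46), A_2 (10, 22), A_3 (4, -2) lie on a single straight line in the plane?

Yes

A_1A_2 = (-6, -24), A_1A_3 = (-12, -48).
det[A_1A_2; A_1A_3] = (-6)(-48) − (-24)(-12) = 0.
The determinant is zero, so the points are collinear.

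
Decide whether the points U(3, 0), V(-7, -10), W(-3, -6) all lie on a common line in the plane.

Yes

UV = (-10, -10), UW = (-6, -6).
Twice the signed area of △UVW is (-10)(-6) − (-10)(-6) = 0.
The triangle is degenerate (zero area), so the points are collinear.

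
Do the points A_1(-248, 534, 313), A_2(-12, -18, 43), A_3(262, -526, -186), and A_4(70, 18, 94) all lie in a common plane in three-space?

A normal to the plane through A_1, A_2, A_3 is n = A_1A_2 × A_1A_3 = (-10752, -19936, 31360).
The plane has equation n·P = 1836352. For A_4: n·A_4 = 1836352.
Equal, so A_4 lies in the plane and all four are coplanar.

Yes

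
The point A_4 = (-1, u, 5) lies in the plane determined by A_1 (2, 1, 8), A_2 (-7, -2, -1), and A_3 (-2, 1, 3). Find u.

0

Coplanarity requires A_1A_2 · (A_1A_3 × A_1A_4) = 0.
A_1A_2 = (-9, -3, -9), A_1A_3 = (-4, 0, -5); the triple product is linear in u with coefficient -9 and constant term 0.
Setting it to zero: u = 0.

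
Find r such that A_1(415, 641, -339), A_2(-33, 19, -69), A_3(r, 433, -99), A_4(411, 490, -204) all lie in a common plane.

Coplanarity ⇔ det[A_1A_2; A_1A_3; A_1A_4] = 0.
Expanding, this is linear in r: (43200)r + (-21211200) = 0.
So r = 491.

491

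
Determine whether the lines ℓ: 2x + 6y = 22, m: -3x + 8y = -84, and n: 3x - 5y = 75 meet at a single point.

Intersecting ℓ and m: solving the 2×2 system gives (x, y) = (20, -3).
Substitute into n: (3)(20) + (-5)(-3) = 75.
This equals 75, so (20, -3) lies on all three lines and they are concurrent.

Yes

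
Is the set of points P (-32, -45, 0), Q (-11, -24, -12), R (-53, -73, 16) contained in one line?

No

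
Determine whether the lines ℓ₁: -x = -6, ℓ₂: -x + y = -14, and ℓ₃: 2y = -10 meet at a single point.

No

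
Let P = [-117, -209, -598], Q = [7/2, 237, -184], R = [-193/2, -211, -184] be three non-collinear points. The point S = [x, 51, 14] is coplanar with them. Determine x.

-28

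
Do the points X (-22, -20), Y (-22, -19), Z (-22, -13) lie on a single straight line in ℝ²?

XY = (0, 1), XZ = (0, 7).
Twice the signed area of △XYZ is (0)(7) − (1)(0) = 0.
The triangle is degenerate (zero area), so the points are collinear.

Yes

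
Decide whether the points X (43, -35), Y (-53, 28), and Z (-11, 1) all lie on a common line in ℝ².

No

XY = (-96, 63), XZ = (-54, 36).
det[XY; XZ] = (-96)(36) − (63)(-54) = -54.
The determinant is nonzero, so they are not collinear.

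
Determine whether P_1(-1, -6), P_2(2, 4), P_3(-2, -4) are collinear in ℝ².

No

P_1P_2 = (3, 10), P_1P_3 = (-1, 2).
Twice the signed area of △P_1P_2P_3 is (3)(2) − (10)(-1) = 16.
The area is nonzero, so the three points are not collinear.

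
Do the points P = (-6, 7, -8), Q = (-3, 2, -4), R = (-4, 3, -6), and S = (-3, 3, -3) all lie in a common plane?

Yes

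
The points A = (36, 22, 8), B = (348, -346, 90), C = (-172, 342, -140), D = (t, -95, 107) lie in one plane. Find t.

Normal to plane ABC: n = (28224, 29120, 23296); plane equation n·P = 1843072.
Requiring n·D = 1843072: (28224)t + (-273728) = 1843072.
So t = 75.

75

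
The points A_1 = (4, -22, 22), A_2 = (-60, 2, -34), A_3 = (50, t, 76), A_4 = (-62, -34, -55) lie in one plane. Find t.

-13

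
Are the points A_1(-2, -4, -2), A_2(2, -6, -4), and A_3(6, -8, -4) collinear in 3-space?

No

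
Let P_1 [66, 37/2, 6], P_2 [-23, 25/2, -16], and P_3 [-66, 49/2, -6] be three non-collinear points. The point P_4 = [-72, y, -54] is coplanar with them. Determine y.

-19/2

Coplanarity requires P_1P_2 · (P_1P_3 × P_1P_4) = 0.
P_1P_2 = (-89, -6, -22), P_1P_3 = (-132, 6, -12); the triple product is linear in y with coefficient 1836 and constant term 17442.
Setting it to zero: y = -19/2.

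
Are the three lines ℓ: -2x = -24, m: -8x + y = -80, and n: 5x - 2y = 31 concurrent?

No

Intersecting ℓ and m: solving the 2×2 system gives (x, y) = (12, 16).
Substitute into n: (5)(12) + (-2)(16) = 28.
But n requires 31 ≠ 28, so the three lines have no common point.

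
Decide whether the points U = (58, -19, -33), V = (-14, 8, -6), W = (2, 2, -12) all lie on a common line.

Yes

UV = (-72, 27, 27), UW = (-56, 21, 21).
UV × UW = (0, 0, 0).
The cross product vanishes, so the three points are collinear.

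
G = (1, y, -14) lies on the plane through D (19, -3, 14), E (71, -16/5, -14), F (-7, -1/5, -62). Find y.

-9/5

A normal to the plane is n = DE × DF = (468/5, 4680, 702/5).
G lies in the plane iff n · DG = 0.
This gives (4680)y + (8424) = 0, so y = -9/5.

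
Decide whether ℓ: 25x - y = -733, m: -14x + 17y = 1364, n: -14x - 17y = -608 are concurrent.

Yes

Lines aᵢx + bᵢy = cᵢ with pairwise distinct directions are concurrent exactly when det[aᵢ bᵢ cᵢ] = 0.
Here the determinant is 0.
It vanishes, so the lines are concurrent at (-27, 58).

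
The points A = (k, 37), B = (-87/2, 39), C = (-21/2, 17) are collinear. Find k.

-81/2

Collinearity: (A − B) must be parallel to (C − B) = (33, -22).
Cross-multiplying the components: (k − (-87/2))·(-22) = (-2)·(33).
Solving gives k = -81/2.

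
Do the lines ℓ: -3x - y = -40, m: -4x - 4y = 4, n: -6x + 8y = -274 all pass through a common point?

The three lines meet at one point iff the augmented coefficient matrix [aᵢ bᵢ cᵢ] has rank < 3, i.e. its determinant vanishes.
Here the determinant is 168.
Nonzero, so no common point exists.

No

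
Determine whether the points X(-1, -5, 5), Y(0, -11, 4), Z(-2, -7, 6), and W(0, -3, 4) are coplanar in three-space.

Yes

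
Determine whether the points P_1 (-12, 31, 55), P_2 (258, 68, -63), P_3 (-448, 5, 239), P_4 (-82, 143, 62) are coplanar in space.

Yes

The four points are coplanar iff the 3×3 determinant with rows P_1P_2, P_1P_3, P_1P_4 is zero.
Rows: (270, 37, -118), (-436, -26, 184), (-70, 112, 7).
Expanding along the first row: (270)(-20790) − (37)(9828) + (-118)(-50652) = 0.
Zero determinant ⇒ coplanar.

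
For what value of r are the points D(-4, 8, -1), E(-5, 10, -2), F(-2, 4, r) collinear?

Collinearity requires DE × DF = 0; each component is linear in r.
The x-component gives (2)r + (-2) = 0, so r = 1.
The remaining components then also vanish.

1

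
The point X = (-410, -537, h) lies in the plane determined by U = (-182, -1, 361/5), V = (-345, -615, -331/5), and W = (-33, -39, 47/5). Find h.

-97/5

A normal to the plane is n = UV × UW = (33300, -30858, 97680).
X lies in the plane iff n · UX = 0.
This gives (97680)h + (1894992) = 0, so h = -97/5.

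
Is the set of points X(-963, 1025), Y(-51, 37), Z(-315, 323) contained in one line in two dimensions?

Yes

XY = (912, -988), XZ = (648, -702).
det[XY; XZ] = (912)(-702) − (-988)(648) = 0.
The determinant is zero, so the points are collinear.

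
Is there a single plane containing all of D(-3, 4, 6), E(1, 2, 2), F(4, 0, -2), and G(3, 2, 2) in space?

With D as base: DE = (4, -2, -4), DF = (7, -4, -8), DG = (6, -2, -4).
DF × DG = (0, -20, 10).
DE · (DF × DG) = 0.
The scalar triple product vanishes, so the four points are coplanar.

Yes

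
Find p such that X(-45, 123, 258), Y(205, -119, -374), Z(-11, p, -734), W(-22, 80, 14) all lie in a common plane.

Normal to plane XYW: n = (31872, 46464, -5184); plane equation n·P = 2943360.
Requiring n·Z = 2943360: (46464)p + (3454464) = 2943360.
So p = -11.

-11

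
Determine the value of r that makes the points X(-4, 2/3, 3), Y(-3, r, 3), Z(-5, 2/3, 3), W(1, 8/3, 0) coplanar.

2/3

Normal to plane XZW: n = (0, -3, -2); plane equation n·P = -8.
Requiring n·Y = -8: (-3)r + (-6) = -8.
So r = 2/3.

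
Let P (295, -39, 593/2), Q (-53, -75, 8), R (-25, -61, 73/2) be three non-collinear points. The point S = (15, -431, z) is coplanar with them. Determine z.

A normal to the plane is n = PQ × PR = (3013, 1840, -3864).
S lies in the plane iff n · PS = 0.
This gives (-3864)z + (-419244) = 0, so z = -217/2.

-217/2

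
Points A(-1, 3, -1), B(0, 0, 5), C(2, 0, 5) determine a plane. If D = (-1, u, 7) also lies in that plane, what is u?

A normal to the plane is n = AB × AC = (0, 12, 6).
D lies in the plane iff n · AD = 0.
This gives (12)u + (12) = 0, so u = -1.

-1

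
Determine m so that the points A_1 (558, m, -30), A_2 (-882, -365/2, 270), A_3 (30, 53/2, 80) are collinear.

295/2

Collinearity requires A_1A_2 × A_1A_3 = 0; each component is linear in m.
The x-component gives (190)m + (-28025) = 0, so m = 295/2.
The remaining components then also vanish.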